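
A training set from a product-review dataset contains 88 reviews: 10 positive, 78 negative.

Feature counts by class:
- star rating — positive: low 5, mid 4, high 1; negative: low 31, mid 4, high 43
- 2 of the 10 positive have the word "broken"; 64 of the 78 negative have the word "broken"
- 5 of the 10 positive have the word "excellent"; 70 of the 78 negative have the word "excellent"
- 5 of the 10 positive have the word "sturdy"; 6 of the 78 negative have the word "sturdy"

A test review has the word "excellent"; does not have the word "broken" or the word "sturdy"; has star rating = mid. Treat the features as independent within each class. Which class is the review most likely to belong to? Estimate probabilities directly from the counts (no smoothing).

positive

positive: (10/88) × (4/10) × (8/10) × (5/10) × (5/10) ≈ 0.00909091
negative: (78/88) × (4/78) × (14/78) × (70/78) × (72/78) ≈ 0.00675853
Highest score → positive.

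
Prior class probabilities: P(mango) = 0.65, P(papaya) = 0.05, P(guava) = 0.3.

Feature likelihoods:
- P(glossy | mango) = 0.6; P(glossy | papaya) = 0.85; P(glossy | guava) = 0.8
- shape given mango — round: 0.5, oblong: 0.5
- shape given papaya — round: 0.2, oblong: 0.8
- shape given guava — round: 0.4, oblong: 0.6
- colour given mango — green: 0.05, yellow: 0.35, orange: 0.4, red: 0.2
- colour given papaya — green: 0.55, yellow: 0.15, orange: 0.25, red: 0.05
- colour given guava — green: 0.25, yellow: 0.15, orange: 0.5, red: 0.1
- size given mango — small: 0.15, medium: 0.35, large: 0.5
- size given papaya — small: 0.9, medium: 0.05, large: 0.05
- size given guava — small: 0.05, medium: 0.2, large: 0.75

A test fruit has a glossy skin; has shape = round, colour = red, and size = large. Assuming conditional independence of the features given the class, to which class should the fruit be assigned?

mango

mango: 0.65 × 0.6 × 0.5 × 0.2 × 0.5 = 0.0195
papaya: 0.05 × 0.85 × 0.2 × 0.05 × 0.05 = 0.00002125
guava: 0.3 × 0.8 × 0.4 × 0.1 × 0.75 = 0.0072
Highest score → mango.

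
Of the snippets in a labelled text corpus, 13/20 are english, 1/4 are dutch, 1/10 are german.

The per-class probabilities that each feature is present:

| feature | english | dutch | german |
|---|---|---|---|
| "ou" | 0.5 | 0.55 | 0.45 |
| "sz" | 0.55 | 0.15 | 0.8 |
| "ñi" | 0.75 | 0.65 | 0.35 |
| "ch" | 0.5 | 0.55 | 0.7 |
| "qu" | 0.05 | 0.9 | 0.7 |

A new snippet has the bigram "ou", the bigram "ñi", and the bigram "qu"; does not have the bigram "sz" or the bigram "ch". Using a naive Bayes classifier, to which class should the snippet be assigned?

english: 0.65 × 0.5 × (1−0.55) × 0.75 × (1−0.5) × 0.05 = 0.0027421875
dutch: 0.25 × 0.55 × (1−0.15) × 0.65 × (1−0.55) × 0.9 = 0.03076734375
german: 0.1 × 0.45 × (1−0.8) × 0.35 × (1−0.7) × 0.7 = 0.0006615
Highest score → dutch.

dutch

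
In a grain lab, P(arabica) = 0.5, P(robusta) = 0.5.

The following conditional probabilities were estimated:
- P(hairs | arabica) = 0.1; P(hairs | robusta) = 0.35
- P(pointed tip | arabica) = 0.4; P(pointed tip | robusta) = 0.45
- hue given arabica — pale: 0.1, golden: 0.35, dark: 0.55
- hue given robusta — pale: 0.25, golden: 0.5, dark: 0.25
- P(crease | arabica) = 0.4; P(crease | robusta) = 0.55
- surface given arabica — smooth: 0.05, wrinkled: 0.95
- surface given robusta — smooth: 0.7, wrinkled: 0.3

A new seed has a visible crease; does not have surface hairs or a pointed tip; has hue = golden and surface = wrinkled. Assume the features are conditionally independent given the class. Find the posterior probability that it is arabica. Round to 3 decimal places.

0.709

arabica: 0.5 × (1−0.1) × (1−0.4) × 0.35 × 0.4 × 0.95 = 0.03591
robusta: 0.5 × (1−0.35) × (1−0.45) × 0.5 × 0.55 × 0.3 = 0.014746875
P(arabica | x) = 0.03591 / 0.050656875 ≈ 0.709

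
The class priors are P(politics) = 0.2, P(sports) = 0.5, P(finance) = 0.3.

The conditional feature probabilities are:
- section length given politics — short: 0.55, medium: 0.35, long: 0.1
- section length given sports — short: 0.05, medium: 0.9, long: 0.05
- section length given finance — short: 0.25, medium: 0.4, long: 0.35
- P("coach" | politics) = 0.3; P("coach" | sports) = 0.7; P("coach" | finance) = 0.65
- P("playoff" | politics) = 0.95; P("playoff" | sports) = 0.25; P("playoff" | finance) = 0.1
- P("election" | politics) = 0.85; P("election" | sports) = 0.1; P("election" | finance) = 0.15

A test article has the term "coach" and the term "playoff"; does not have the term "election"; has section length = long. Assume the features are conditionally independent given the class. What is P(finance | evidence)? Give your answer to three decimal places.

0.548

politics: 0.2 × 0.1 × 0.3 × 0.95 × (1−0.85) = 0.000855
sports: 0.5 × 0.05 × 0.7 × 0.25 × (1−0.1) = 0.0039375
finance: 0.3 × 0.35 × 0.65 × 0.1 × (1−0.15) = 0.00580125
P(finance | x) = 0.00580125 / 0.01059375 ≈ 0.548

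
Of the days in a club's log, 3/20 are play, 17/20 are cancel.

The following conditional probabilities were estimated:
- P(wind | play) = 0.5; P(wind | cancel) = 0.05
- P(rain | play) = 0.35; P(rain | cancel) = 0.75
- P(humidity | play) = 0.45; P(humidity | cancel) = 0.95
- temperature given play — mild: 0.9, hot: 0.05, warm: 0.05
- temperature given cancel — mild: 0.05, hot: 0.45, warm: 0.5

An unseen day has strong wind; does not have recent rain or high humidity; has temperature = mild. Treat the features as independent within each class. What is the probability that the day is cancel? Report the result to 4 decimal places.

0.0011

play: 0.15 × 0.5 × (1−0.35) × (1−0.45) × 0.9 = 0.02413125
cancel: 0.85 × 0.05 × (1−0.75) × (1−0.95) × 0.05 = 0.0000265625
P(cancel | x) = 0.0000265625 / 0.0241578125 ≈ 0.0011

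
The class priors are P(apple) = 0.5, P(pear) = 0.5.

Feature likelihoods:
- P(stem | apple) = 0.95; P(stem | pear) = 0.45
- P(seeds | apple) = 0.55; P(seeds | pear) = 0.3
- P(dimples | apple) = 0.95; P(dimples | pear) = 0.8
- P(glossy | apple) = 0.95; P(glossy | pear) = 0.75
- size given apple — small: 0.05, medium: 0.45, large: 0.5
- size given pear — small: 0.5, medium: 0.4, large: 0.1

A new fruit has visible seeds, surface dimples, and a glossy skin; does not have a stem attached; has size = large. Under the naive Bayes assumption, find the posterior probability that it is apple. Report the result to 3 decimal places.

apple: 0.5 × (1−0.95) × 0.55 × 0.95 × 0.95 × 0.5 = 0.0062046875
pear: 0.5 × (1−0.45) × 0.3 × 0.8 × 0.75 × 0.1 = 0.00495
P(apple | x) = 0.0062046875 / 0.0111546875 ≈ 0.556

0.556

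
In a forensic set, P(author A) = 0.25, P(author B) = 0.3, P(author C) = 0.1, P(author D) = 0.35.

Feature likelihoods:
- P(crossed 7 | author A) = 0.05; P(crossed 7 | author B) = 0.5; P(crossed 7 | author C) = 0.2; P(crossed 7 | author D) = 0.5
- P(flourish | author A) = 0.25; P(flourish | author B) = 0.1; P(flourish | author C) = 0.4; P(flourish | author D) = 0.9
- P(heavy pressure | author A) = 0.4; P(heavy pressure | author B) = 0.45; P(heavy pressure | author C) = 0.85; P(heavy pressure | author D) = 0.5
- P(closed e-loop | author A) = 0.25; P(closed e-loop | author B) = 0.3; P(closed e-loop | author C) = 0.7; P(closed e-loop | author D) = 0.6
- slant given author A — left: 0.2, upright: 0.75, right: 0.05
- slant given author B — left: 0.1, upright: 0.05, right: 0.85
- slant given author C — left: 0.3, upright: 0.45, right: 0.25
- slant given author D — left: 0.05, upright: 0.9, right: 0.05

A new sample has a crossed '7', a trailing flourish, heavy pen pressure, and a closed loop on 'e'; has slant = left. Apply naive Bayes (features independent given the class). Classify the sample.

author A: 0.25 × 0.05 × 0.25 × 0.4 × 0.25 × 0.2 = 0.0000625
author B: 0.3 × 0.5 × 0.1 × 0.45 × 0.3 × 0.1 = 0.0002025
author C: 0.1 × 0.2 × 0.4 × 0.85 × 0.7 × 0.3 = 0.001428
author D: 0.35 × 0.5 × 0.9 × 0.5 × 0.6 × 0.05 = 0.0023625
Highest score → author D.

author D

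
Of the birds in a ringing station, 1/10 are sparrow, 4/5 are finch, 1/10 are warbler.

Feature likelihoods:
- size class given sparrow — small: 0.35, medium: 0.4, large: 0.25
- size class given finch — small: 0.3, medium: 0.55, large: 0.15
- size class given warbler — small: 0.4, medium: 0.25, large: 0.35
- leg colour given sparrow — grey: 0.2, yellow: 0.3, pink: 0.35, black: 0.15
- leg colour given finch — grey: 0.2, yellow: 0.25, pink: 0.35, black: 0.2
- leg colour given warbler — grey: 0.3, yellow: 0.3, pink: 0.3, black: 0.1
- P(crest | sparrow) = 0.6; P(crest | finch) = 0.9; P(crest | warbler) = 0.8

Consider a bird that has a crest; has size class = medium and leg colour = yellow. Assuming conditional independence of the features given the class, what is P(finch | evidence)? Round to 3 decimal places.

sparrow: 0.1 × 0.4 × 0.3 × 0.6 = 0.0072
finch: 0.8 × 0.55 × 0.25 × 0.9 = 0.099
warbler: 0.1 × 0.25 × 0.3 × 0.8 = 0.006
P(finch | x) = 0.099 / 0.1122 ≈ 0.882

0.882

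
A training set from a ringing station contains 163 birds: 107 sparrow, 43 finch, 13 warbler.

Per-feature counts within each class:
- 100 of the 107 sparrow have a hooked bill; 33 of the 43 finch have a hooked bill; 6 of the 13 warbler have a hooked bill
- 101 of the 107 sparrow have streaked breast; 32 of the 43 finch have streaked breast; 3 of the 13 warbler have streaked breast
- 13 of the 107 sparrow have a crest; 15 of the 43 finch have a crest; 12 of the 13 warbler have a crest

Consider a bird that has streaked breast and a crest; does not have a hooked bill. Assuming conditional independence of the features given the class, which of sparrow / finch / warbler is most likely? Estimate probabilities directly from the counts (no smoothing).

finch

sparrow: (107/163) × (7/107) × (101/107) × (13/107) ≈ 0.00492502
finch: (43/163) × (10/43) × (32/43) × (15/43) ≈ 0.0159264
warbler: (13/163) × (7/13) × (3/13) × (12/13) ≈ 0.009148
Highest score → finch.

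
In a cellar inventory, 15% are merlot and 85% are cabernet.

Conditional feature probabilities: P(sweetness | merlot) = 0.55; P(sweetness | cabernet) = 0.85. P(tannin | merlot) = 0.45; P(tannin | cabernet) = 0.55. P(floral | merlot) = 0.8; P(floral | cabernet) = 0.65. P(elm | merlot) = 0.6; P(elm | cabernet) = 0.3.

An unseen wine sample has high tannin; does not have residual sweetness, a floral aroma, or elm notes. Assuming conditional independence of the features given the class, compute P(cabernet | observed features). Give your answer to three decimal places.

0.876

merlot: 0.15 × (1−0.55) × 0.45 × (1−0.8) × (1−0.6) = 0.00243
cabernet: 0.85 × (1−0.85) × 0.55 × (1−0.65) × (1−0.3) = 0.017180625
P(cabernet | x) = 0.017180625 / 0.019610625 ≈ 0.876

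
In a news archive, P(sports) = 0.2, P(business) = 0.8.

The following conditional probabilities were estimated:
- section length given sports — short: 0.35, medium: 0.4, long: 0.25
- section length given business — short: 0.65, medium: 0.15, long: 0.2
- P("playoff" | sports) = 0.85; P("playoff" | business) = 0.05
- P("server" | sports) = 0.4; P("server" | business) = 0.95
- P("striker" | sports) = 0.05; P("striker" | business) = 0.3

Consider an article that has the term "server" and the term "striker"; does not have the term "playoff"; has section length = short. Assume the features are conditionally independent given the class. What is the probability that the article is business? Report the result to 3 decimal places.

sports: 0.2 × 0.35 × (1−0.85) × 0.4 × 0.05 = 0.00021
business: 0.8 × 0.65 × (1−0.05) × 0.95 × 0.3 = 0.14079
P(business | x) = 0.14079 / 0.141 ≈ 0.999

0.999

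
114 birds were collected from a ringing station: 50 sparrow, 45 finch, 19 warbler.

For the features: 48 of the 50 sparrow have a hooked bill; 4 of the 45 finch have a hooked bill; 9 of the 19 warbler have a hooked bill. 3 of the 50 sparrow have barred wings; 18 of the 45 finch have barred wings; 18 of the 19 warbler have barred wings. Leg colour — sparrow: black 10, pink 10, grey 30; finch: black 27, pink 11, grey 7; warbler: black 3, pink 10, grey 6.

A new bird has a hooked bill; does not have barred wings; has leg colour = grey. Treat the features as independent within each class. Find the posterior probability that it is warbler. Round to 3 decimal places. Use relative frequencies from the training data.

0.005

sparrow: (50/114) × (48/50) × (47/50) × (30/50) ≈ 0.237474
finch: (45/114) × (4/45) × (27/45) × (7/45) ≈ 0.00327485
warbler: (19/114) × (9/19) × (1/19) × (6/19) ≈ 0.00131214
P(warbler | x) = 0.00131214 / 0.24206099 ≈ 0.005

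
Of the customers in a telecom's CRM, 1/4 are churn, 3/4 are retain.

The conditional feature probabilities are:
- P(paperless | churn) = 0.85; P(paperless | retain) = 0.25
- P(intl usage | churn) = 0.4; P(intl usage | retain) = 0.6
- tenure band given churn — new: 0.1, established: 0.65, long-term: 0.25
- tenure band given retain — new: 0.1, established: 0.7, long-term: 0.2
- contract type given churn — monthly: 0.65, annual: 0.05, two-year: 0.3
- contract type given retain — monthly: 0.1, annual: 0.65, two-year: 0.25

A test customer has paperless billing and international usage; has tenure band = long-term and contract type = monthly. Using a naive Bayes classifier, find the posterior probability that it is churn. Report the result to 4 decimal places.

0.8599

churn: 0.25 × 0.85 × 0.4 × 0.25 × 0.65 = 0.0138125
retain: 0.75 × 0.25 × 0.6 × 0.2 × 0.1 = 0.00225
P(churn | x) = 0.0138125 / 0.0160625 ≈ 0.8599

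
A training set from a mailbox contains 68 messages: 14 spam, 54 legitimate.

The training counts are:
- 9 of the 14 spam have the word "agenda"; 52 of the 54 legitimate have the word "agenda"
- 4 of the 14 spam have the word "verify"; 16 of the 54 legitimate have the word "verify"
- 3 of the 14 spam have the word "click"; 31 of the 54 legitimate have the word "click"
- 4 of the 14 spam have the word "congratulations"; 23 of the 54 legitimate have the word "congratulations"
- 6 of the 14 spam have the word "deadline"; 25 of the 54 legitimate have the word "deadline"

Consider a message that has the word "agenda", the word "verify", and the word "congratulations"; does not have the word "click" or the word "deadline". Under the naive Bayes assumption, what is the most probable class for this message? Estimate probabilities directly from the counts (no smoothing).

spam: (14/68) × (9/14) × (4/14) × (11/14) × (4/14) × (8/14) ≈ 0.00485092
legitimate: (54/68) × (52/54) × (16/54) × (23/54) × (23/54) × (29/54) ≈ 0.0220746
Highest score → legitimate.

legitimate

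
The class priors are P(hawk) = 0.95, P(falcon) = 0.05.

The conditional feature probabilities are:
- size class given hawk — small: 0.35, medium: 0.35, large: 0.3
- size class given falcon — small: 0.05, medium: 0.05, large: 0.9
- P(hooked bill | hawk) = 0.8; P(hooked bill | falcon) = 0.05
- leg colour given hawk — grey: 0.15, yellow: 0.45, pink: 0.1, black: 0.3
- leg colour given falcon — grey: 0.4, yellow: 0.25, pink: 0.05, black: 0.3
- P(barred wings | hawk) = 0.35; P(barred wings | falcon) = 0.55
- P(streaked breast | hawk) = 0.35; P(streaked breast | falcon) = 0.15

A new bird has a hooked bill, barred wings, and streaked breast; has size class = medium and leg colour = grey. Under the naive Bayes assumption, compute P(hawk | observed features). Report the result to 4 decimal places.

hawk: 0.95 × 0.35 × 0.8 × 0.15 × 0.35 × 0.35 = 0.00488775
falcon: 0.05 × 0.05 × 0.05 × 0.4 × 0.55 × 0.15 = 0.000004125
P(hawk | x) = 0.00488775 / 0.004891875 ≈ 0.9992

0.9992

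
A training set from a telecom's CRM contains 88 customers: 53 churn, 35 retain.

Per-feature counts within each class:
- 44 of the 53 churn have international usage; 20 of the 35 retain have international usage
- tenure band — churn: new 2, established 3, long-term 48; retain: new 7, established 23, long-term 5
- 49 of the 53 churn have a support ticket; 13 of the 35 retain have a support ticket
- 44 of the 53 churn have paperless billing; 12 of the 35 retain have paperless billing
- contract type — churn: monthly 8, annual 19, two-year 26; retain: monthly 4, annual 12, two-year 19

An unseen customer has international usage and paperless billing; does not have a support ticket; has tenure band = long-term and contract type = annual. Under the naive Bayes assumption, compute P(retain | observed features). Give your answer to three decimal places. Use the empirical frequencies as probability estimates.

0.191

churn: (53/88) × (44/53) × (48/53) × (4/53) × (44/53) × (19/53) ≈ 0.0101712
retain: (35/88) × (20/35) × (5/35) × (22/35) × (12/35) × (12/35) ≈ 0.002399
P(retain | x) = 0.002399 / 0.0125702 ≈ 0.191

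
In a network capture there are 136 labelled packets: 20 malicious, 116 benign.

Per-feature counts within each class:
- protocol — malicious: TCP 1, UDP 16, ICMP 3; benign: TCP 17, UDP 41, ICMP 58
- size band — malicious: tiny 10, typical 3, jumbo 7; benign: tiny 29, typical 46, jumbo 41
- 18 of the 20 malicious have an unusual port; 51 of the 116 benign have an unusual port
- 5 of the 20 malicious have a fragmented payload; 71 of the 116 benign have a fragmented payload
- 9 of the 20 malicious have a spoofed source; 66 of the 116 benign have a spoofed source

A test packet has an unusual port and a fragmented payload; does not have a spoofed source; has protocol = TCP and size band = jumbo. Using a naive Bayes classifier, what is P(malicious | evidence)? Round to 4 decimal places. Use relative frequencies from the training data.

malicious: (20/136) × (1/20) × (7/20) × (18/20) × (5/20) × (11/20) ≈ 0.000318474
benign: (116/136) × (17/116) × (41/116) × (51/116) × (71/116) × (50/116) ≈ 0.00512461
P(malicious | x) = 0.000318474 / 0.005443084 ≈ 0.0585

0.0585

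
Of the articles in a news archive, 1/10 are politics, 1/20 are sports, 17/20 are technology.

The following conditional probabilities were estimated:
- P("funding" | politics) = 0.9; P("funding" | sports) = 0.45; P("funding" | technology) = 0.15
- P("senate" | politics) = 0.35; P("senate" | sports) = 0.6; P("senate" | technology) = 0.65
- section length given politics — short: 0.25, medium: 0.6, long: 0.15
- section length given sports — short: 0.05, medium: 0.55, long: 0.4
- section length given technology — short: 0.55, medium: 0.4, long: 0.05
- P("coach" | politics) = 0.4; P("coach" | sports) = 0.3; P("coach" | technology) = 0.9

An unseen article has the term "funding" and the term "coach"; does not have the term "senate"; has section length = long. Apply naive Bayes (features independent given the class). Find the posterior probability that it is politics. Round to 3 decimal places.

0.532

politics: 0.1 × 0.9 × (1−0.35) × 0.15 × 0.4 = 0.00351
sports: 0.05 × 0.45 × (1−0.6) × 0.4 × 0.3 = 0.00108
technology: 0.85 × 0.15 × (1−0.65) × 0.05 × 0.9 = 0.002008125
P(politics | x) = 0.00351 / 0.006598125 ≈ 0.532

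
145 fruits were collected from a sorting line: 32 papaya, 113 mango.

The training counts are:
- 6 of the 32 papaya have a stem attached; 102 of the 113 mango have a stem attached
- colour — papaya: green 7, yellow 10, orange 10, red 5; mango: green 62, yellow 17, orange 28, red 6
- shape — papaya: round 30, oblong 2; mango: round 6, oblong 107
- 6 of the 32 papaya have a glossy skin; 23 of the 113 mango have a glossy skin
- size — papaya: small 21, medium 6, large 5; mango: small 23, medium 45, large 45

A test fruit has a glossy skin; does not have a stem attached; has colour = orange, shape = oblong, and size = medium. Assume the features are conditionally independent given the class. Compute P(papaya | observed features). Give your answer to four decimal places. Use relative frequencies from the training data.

papaya: (32/145) × (26/32) × (10/32) × (2/32) × (6/32) × (6/32) ≈ 0.000123123
mango: (113/145) × (11/113) × (28/113) × (107/113) × (23/113) × (45/113) ≈ 0.00144276
P(papaya | x) = 0.000123123 / 0.001565883 ≈ 0.0786

0.0786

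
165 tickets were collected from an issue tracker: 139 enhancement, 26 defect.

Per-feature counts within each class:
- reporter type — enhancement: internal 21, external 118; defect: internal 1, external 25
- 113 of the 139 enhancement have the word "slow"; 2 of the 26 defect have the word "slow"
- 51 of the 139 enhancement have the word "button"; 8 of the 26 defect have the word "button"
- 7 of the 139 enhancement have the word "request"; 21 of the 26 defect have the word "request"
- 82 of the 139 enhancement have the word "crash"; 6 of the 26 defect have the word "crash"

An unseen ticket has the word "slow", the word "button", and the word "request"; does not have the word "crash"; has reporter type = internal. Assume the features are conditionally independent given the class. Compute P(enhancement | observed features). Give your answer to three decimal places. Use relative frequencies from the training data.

0.898

enhancement: (139/165) × (21/139) × (113/139) × (51/139) × (7/139) × (57/139) ≈ 0.000783967
defect: (26/165) × (1/26) × (2/26) × (8/26) × (21/26) × (20/26) ≈ 0.0000891234
P(enhancement | x) = 0.000783967 / 0.0008730904 ≈ 0.898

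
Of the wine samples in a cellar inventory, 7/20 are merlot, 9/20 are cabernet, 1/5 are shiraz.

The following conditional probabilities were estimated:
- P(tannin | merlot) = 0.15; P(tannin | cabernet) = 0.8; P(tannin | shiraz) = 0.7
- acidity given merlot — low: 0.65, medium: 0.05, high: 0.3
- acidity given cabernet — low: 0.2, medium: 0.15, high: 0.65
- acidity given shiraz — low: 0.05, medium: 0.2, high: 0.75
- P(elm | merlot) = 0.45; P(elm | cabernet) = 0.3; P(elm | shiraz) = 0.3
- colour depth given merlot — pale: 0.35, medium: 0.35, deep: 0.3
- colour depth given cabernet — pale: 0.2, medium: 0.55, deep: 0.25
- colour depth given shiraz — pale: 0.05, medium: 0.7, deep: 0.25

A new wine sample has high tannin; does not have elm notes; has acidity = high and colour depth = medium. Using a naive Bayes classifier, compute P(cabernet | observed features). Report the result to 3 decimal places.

0.623

merlot: 0.35 × 0.15 × 0.3 × (1−0.45) × 0.35 = 0.003031875
cabernet: 0.45 × 0.8 × 0.65 × (1−0.3) × 0.55 = 0.09009
shiraz: 0.2 × 0.7 × 0.75 × (1−0.3) × 0.7 = 0.05145
P(cabernet | x) = 0.09009 / 0.144571875 ≈ 0.623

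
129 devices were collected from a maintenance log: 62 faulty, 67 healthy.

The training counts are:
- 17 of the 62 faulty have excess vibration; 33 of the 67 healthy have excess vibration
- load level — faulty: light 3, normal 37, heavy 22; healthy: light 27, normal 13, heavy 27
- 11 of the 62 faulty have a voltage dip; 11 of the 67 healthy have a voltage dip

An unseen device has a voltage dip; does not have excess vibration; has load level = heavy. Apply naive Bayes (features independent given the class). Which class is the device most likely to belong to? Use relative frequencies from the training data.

faulty: (62/129) × (45/62) × (22/62) × (11/62) ≈ 0.0219611
healthy: (67/129) × (34/67) × (27/67) × (11/67) ≈ 0.017438
Highest score → faulty.

faulty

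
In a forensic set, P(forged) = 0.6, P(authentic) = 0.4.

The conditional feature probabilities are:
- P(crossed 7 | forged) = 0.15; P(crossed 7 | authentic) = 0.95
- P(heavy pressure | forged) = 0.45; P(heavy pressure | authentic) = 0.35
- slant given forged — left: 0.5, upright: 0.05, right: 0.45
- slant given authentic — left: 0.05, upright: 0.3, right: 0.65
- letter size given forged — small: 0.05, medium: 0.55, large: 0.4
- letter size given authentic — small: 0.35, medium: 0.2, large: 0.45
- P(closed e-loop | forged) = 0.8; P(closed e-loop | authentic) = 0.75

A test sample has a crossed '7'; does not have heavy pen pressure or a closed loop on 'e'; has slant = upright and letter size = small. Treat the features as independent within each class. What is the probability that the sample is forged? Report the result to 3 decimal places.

forged: 0.6 × 0.15 × (1−0.45) × 0.05 × 0.05 × (1−0.8) = 0.00002475
authentic: 0.4 × 0.95 × (1−0.35) × 0.3 × 0.35 × (1−0.75) = 0.00648375
P(forged | x) = 0.00002475 / 0.0065085 ≈ 0.004

0.004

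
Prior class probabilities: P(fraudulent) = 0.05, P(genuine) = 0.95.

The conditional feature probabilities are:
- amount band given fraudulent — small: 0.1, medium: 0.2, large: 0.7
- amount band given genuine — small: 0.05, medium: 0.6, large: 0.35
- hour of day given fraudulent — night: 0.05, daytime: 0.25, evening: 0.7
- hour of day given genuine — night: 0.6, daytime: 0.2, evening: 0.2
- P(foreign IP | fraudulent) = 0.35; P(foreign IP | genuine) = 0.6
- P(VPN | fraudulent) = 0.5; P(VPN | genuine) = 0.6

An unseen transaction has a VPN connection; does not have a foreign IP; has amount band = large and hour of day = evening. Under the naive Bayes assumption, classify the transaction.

fraudulent: 0.05 × 0.7 × 0.7 × (1−0.35) × 0.5 = 0.0079625
genuine: 0.95 × 0.35 × 0.2 × (1−0.6) × 0.6 = 0.01596
Highest score → genuine.

genuine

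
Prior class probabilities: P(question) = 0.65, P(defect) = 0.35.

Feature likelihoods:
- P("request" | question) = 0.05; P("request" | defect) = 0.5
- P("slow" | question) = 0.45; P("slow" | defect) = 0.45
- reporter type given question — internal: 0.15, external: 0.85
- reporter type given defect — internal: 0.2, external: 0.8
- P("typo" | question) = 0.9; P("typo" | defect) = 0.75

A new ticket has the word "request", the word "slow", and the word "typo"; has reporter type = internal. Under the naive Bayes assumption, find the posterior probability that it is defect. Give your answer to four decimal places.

0.8568

question: 0.65 × 0.05 × 0.45 × 0.15 × 0.9 = 0.001974375
defect: 0.35 × 0.5 × 0.45 × 0.2 × 0.75 = 0.0118125
P(defect | x) = 0.0118125 / 0.013786875 ≈ 0.8568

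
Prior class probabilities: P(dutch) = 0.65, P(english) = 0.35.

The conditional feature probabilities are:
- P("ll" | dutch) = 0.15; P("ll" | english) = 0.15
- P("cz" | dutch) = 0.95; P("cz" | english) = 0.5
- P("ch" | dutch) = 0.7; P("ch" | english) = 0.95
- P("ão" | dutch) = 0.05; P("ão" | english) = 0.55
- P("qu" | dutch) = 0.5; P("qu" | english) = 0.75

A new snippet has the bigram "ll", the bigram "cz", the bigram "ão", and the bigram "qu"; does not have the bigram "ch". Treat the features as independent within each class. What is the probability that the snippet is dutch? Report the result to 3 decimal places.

0.562

dutch: 0.65 × 0.15 × 0.95 × (1−0.7) × 0.05 × 0.5 = 0.0006946875
english: 0.35 × 0.15 × 0.5 × (1−0.95) × 0.55 × 0.75 = 0.00054140625
P(dutch | x) = 0.0006946875 / 0.00123609375 ≈ 0.562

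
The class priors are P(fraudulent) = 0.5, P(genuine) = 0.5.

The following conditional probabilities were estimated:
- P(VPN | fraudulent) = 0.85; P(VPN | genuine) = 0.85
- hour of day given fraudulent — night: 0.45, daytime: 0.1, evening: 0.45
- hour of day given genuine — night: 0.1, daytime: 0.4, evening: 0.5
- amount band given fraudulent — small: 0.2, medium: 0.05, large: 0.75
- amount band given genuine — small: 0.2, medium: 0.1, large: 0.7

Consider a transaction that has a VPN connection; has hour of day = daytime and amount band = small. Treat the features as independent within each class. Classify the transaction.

genuine

fraudulent: 0.5 × 0.85 × 0.1 × 0.2 = 0.0085
genuine: 0.5 × 0.85 × 0.4 × 0.2 = 0.034
Highest score → genuine.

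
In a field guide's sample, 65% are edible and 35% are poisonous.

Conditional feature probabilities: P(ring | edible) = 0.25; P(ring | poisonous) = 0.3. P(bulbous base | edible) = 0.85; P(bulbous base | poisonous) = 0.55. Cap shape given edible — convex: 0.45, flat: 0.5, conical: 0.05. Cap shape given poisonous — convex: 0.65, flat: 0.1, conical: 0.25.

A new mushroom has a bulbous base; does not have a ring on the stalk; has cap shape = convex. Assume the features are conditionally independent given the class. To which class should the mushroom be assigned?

edible: 0.65 × (1−0.25) × 0.85 × 0.45 = 0.18646875
poisonous: 0.35 × (1−0.3) × 0.55 × 0.65 = 0.0875875
Highest score → edible.

edible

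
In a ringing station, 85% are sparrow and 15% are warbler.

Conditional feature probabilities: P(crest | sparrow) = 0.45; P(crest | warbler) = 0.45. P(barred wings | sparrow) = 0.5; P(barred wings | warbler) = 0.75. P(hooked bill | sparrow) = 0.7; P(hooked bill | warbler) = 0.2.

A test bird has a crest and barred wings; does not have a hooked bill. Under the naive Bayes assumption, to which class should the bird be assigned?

sparrow

sparrow: 0.85 × 0.45 × 0.5 × (1−0.7) = 0.057375
warbler: 0.15 × 0.45 × 0.75 × (1−0.2) = 0.0405
Highest score → sparrow.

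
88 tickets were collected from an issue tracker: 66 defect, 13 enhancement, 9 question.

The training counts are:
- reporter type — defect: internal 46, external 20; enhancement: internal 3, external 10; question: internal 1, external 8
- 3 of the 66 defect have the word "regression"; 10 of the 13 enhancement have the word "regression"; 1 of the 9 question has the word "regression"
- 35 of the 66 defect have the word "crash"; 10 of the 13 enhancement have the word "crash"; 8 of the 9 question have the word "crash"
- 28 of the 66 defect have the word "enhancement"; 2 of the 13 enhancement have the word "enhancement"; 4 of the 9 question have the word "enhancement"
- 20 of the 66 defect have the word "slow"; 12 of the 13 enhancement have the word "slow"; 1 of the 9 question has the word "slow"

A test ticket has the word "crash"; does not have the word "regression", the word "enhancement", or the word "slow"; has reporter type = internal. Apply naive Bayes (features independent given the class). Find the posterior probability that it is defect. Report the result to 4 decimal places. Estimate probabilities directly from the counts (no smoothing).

defect: (66/88) × (46/66) × (63/66) × (35/66) × (38/66) × (46/66) ≈ 0.106182
enhancement: (13/88) × (3/13) × (3/13) × (10/13) × (11/13) × (1/13) ≈ 0.000393894
question: (9/88) × (1/9) × (8/9) × (8/9) × (5/9) × (8/9) ≈ 0.00443391
P(defect | x) = 0.106182 / 0.111009804 ≈ 0.9565

0.9565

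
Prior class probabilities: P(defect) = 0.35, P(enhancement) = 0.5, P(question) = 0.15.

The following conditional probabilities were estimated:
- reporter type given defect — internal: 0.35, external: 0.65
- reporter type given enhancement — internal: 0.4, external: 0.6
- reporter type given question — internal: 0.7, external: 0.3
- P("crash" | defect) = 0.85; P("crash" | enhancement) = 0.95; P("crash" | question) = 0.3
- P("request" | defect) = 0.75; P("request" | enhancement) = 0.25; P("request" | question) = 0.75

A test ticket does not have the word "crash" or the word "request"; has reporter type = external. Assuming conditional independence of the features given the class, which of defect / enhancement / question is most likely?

enhancement

defect: 0.35 × 0.65 × (1−0.85) × (1−0.75) = 0.00853125
enhancement: 0.5 × 0.6 × (1−0.95) × (1−0.25) = 0.01125
question: 0.15 × 0.3 × (1−0.3) × (1−0.75) = 0.007875
Highest score → enhancement.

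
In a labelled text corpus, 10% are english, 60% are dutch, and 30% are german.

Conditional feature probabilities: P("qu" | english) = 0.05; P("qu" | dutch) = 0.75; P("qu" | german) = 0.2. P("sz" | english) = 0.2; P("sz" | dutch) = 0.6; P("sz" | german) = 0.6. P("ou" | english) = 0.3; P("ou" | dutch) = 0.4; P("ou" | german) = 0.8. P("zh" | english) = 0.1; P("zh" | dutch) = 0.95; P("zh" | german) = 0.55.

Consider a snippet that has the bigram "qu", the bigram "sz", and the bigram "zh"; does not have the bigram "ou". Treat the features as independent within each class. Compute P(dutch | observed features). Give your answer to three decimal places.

english: 0.1 × 0.05 × 0.2 × (1−0.3) × 0.1 = 0.00007
dutch: 0.6 × 0.75 × 0.6 × (1−0.4) × 0.95 = 0.1539
german: 0.3 × 0.2 × 0.6 × (1−0.8) × 0.55 = 0.00396
P(dutch | x) = 0.1539 / 0.15793 ≈ 0.974

0.974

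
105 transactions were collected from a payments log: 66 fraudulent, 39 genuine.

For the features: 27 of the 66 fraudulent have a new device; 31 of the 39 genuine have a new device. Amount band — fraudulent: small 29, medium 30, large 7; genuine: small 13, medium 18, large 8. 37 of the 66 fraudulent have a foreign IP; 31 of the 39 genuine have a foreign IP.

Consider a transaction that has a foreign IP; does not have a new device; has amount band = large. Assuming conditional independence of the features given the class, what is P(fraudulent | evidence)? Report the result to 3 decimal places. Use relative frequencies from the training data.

0.640

fraudulent: (66/105) × (39/66) × (7/66) × (37/66) ≈ 0.0220845
genuine: (39/105) × (8/39) × (8/39) × (31/39) ≈ 0.0124229
P(fraudulent | x) = 0.0220845 / 0.0345074 ≈ 0.640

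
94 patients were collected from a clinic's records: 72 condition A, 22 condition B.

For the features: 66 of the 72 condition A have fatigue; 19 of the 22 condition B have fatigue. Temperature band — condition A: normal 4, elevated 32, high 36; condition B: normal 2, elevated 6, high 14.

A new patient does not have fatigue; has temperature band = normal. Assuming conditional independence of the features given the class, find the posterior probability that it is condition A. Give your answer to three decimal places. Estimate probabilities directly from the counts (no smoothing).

0.550

condition A: (72/94) × (6/72) × (4/72) ≈ 0.0035461
condition B: (22/94) × (3/22) × (2/22) ≈ 0.00290135
P(condition A | x) = 0.0035461 / 0.00644745 ≈ 0.550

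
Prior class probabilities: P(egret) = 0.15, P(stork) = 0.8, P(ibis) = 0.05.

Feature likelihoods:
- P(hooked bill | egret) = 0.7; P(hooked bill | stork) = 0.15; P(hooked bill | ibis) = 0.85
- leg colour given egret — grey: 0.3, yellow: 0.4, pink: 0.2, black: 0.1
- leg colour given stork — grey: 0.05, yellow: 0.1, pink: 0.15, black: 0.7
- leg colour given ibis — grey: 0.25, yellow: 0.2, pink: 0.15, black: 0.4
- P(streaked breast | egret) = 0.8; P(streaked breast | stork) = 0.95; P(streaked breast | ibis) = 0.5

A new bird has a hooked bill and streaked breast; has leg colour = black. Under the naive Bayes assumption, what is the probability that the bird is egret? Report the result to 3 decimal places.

0.087

egret: 0.15 × 0.7 × 0.1 × 0.8 = 0.0084
stork: 0.8 × 0.15 × 0.7 × 0.95 = 0.0798
ibis: 0.05 × 0.85 × 0.4 × 0.5 = 0.0085
P(egret | x) = 0.0084 / 0.0967 ≈ 0.087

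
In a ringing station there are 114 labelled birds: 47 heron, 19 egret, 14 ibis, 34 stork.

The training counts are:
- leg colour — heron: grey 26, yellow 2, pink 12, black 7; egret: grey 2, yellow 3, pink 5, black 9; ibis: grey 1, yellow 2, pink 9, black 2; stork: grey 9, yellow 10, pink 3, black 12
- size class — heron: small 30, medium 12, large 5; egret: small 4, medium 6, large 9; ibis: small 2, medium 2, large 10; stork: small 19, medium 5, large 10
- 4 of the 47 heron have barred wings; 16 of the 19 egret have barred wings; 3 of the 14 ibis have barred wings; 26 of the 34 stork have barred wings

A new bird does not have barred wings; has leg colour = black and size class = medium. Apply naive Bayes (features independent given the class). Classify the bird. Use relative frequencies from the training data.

heron: (47/114) × (7/47) × (12/47) × (43/47) ≈ 0.0143432
egret: (19/114) × (9/19) × (6/19) × (3/19) ≈ 0.00393643
ibis: (14/114) × (2/14) × (2/14) × (11/14) ≈ 0.00196921
stork: (34/114) × (12/34) × (5/34) × (8/34) ≈ 0.00364232
Highest score → heron.

heron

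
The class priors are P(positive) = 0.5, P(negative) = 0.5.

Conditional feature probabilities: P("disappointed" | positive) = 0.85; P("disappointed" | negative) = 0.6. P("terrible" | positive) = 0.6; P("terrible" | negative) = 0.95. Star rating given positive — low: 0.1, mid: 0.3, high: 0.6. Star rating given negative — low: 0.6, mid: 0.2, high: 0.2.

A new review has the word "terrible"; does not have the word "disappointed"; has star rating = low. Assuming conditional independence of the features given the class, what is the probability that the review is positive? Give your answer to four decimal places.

positive: 0.5 × (1−0.85) × 0.6 × 0.1 = 0.0045
negative: 0.5 × (1−0.6) × 0.95 × 0.6 = 0.114
P(positive | x) = 0.0045 / 0.1185 ≈ 0.0380

0.0380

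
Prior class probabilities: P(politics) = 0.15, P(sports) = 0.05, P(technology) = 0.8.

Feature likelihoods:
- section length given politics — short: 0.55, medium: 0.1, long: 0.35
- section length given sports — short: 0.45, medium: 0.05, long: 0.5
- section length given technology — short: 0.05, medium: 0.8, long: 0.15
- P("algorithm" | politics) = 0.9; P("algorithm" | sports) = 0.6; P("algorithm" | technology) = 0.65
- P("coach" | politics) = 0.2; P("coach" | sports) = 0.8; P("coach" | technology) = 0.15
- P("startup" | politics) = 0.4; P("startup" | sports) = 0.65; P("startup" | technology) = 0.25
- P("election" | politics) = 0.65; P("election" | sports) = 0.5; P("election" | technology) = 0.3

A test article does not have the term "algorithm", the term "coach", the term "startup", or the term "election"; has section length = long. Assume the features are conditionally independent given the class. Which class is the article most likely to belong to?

politics: 0.15 × 0.35 × (1−0.9) × (1−0.2) × (1−0.4) × (1−0.65) = 0.000882
sports: 0.05 × 0.5 × (1−0.6) × (1−0.8) × (1−0.65) × (1−0.5) = 0.00035
technology: 0.8 × 0.15 × (1−0.65) × (1−0.15) × (1−0.25) × (1−0.3) = 0.0187425
Highest score → technology.

technology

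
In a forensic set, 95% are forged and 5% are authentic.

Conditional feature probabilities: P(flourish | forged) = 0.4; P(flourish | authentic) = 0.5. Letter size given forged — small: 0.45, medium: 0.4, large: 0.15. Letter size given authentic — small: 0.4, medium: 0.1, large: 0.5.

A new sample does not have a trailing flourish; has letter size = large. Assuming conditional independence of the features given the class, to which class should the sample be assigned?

forged: 0.95 × (1−0.4) × 0.15 = 0.0855
authentic: 0.05 × (1−0.5) × 0.5 = 0.0125
Highest score → forged.

forged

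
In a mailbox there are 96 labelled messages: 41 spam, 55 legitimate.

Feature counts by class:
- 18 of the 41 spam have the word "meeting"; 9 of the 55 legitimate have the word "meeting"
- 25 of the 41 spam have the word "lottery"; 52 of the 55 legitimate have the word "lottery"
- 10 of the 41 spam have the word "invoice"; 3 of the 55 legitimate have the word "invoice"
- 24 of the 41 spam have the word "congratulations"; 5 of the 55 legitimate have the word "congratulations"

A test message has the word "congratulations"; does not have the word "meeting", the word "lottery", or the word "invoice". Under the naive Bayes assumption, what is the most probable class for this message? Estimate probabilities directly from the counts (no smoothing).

spam

spam: (41/96) × (23/41) × (16/41) × (31/41) × (24/41) ≈ 0.0413807
legitimate: (55/96) × (46/55) × (3/55) × (52/55) × (5/55) ≈ 0.00224643
Highest score → spam.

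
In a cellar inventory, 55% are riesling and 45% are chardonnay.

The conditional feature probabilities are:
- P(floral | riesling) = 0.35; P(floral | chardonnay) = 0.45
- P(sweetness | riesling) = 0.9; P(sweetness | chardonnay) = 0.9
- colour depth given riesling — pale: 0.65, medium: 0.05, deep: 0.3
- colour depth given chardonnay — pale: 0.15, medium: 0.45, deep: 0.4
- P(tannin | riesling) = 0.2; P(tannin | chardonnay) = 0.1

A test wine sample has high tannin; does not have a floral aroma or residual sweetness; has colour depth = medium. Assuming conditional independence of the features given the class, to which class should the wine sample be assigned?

chardonnay

riesling: 0.55 × (1−0.35) × (1−0.9) × 0.05 × 0.2 = 0.0003575
chardonnay: 0.45 × (1−0.45) × (1−0.9) × 0.45 × 0.1 = 0.00111375
Highest score → chardonnay.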